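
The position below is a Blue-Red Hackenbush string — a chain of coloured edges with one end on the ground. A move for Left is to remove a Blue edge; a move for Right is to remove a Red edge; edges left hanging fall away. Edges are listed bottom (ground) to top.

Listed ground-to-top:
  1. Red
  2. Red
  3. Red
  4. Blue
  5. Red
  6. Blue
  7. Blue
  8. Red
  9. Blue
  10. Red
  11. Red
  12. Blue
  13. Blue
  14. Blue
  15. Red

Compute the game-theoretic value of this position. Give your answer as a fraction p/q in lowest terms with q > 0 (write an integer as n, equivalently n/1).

-10595/4096

step 1: add Red to get R; options L={  } R={ 0 } => -1
step 2: add Red to get RR; options L={  } R={ -1; 0 } => -2
step 3: add Red to get RRR; options L={  } R={ -2; -1; 0 } => -3
step 4: add Blue to get RRRB; options L={ -3 } R={ -2; -1; 0 } => -5/2
step 5: add Red to get RRRBR; options L={ -3 } R={ -5/2; -2; -1; 0 } => -11/4
step 6: add Blue to get RRRBRB; options L={ -3; -11/4 } R={ -5/2; -2; -1; 0 } => -21/8
step 7: add Blue to get RRRBRBB; options L={ -3; -11/4; -21/8 } R={ -5/2; -2; -1; 0 } => -41/16
step 8: add Red to get RRRBRBBR; options L={ -3; -11/4; -21/8 } R={ -41/16; -5/2; -2; -1; 0 } => -83/32
step 9: add Blue to get RRRBRBBRB; options L={ -3; -11/4; -21/8; -83/32 } R={ -41/16; -5/2; -2; -1; 0 } => -165/64
step 10: add Red to get RRRBRBBRBR; options L={ -3; -11/4; -21/8; -83/32 } R={ -165/64; -41/16; -5/2; -2; -1; 0 } => -331/128
step 11: add Red to get RRRBRBBRBRR; options L={ -3; -11/4; -21/8; -83/32 } R={ -331/128; -165/64; -41/16; -5/2; -2; -1; 0 } => -663/256
step 12: add Blue to get RRRBRBBRBRRB; options L={ -3; -11/4; -21/8; -83/32; -663/256 } R={ -331/128; -165/64; -41/16; -5/2; -2; -1; 0 } => -1325/512
step 13: add Blue to get RRRBRBBRBRRBB; options L={ -3; -11/4; -21/8; -83/32; -663/256; -1325/512 } R={ -331/128; -165/64; -41/16; -5/2; -2; -1; 0 } => -2649/1024
step 14: add Blue to get RRRBRBBRBRRBBB; options L={ -3; -11/4; -21/8; -83/32; -663/256; -1325/512; -2649/1024 } R={ -331/128; -165/64; -41/16; -5/2; -2; -1; 0 } => -5297/2048
step 15: add Red to get RRRBRBBRBRRBBBR; options L={ -3; -11/4; -21/8; -83/32; -663/256; -1325/512; -2649/1024 } R={ -5297/2048; -331/128; -165/64; -41/16; -5/2; -2; -1; 0 } => -10595/4096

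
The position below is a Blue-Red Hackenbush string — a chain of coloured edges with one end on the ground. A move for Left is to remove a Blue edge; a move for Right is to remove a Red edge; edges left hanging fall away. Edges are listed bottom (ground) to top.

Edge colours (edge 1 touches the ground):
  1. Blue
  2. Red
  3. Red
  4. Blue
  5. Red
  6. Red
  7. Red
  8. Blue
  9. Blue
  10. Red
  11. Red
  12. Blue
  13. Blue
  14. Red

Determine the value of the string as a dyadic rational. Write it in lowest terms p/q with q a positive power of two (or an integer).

Prefix values for Blue Red Red Blue Red Red Red Blue Blue Red Red Blue Blue Red via {L|R} + simplicity:
edge 1 of 14 (Blue): { 0 | ∅ } ⇒ 1
edge 2 of 14 (Red): { 0 | 1 } ⇒ 1/2
edge 3 of 14 (Red): { 0 | 1/2, 1 } ⇒ 1/4
edge 4 of 14 (Blue): { 0, 1/4 | 1/2, 1 } ⇒ 3/8
edge 5 of 14 (Red): { 0, 1/4 | 3/8, 1/2, 1 } ⇒ 5/16
edge 6 of 14 (Red): { 0, 1/4 | 5/16, 3/8, 1/2, 1 } ⇒ 9/32
edge 7 of 14 (Red): { 0, 1/4 | 9/32, 5/16, 3/8, 1/2, 1 } ⇒ 17/64
edge 8 of 14 (Blue): { 0, 1/4, 17/64 | 9/32, 5/16, 3/8, 1/2, 1 } ⇒ 35/128
edge 9 of 14 (Blue): { 0, 1/4, 17/64, 35/128 | 9/32, 5/16, 3/8, 1/2, 1 } ⇒ 71/256
edge 10 of 14 (Red): { 0, 1/4, 17/64, 35/128 | 71/256, 9/32, 5/16, 3/8, 1/2, 1 } ⇒ 141/512
edge 11 of 14 (Red): { 0, 1/4, 17/64, 35/128 | 141/512, 71/256, 9/32, 5/16, 3/8, 1/2, 1 } ⇒ 281/1024
edge 12 of 14 (Blue): { 0, 1/4, 17/64, 35/128, 281/1024 | 141/512, 71/256, 9/32, 5/16, 3/8, 1/2, 1 } ⇒ 563/2048
edge 13 of 14 (Blue): { 0, 1/4, 17/64, 35/128, 281/1024, 563/2048 | 141/512, 71/256, 9/32, 5/16, 3/8, 1/2, 1 } ⇒ 1127/4096
edge 14 of 14 (Red): { 0, 1/4, 17/64, 35/128, 281/1024, 563/2048 | 1127/4096, 141/512, 71/256, 9/32, 5/16, 3/8, 1/2, 1 } ⇒ 2253/8192

2253/8192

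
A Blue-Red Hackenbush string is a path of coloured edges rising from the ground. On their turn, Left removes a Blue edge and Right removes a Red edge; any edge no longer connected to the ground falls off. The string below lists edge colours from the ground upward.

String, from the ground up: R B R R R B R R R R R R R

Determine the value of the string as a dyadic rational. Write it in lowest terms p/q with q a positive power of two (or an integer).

-3839/4096

val(R) = { — | 0 } -> -1
val(RB) = { -1 | 0 } -> -1/2
val(RBR) = { -1 | -1/2, 0 } -> -3/4
val(RBRR) = { -1 | -3/4, -1/2, 0 } -> -7/8
val(RBRRR) = { -1 | -7/8, -3/4, -1/2, 0 } -> -15/16
val(RBRRRB) = { -1, -15/16 | -7/8, -3/4, -1/2, 0 } -> -29/32
val(RBRRRBR) = { -1, -15/16 | -29/32, -7/8, -3/4, -1/2, 0 } -> -59/64
val(RBRRRBRR) = { -1, -15/16 | -59/64, -29/32, -7/8, -3/4, -1/2, 0 } -> -119/128
val(RBRRRBRRR) = { -1, -15/16 | -119/128, -59/64, -29/32, -7/8, -3/4, -1/2, 0 } -> -239/256
val(RBRRRBRRRR) = { -1, -15/16 | -239/256, -119/128, -59/64, -29/32, -7/8, -3/4, -1/2, 0 } -> -479/512
val(RBRRRBRRRRR) = { -1, -15/16 | -479/512, -239/256, -119/128, -59/64, -29/32, -7/8, -3/4, -1/2, 0 } -> -959/1024
val(RBRRRBRRRRRR) = { -1, -15/16 | -959/1024, -479/512, -239/256, -119/128, -59/64, -29/32, -7/8, -3/4, -1/2, 0 } -> -1919/2048
val(RBRRRBRRRRRRR) = { -1, -15/16 | -1919/2048, -959/1024, -479/512, -239/256, -119/128, -59/64, -29/32, -7/8, -3/4, -1/2, 0 } -> -3839/4096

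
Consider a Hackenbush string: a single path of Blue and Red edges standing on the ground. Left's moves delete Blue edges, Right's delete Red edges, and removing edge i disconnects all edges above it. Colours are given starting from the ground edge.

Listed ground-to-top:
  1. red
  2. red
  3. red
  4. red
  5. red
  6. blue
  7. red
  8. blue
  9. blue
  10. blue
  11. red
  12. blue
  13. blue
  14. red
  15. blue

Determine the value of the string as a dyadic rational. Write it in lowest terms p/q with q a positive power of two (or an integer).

-4645/1024

value(r) = { (no moves) | 0 } -> -1
value(rr) = { (no moves) | -1 0 } -> -2
value(rrr) = { (no moves) | -2 -1 0 } -> -3
value(rrrr) = { (no moves) | -3 -2 -1 0 } -> -4
value(rrrrr) = { (no moves) | -4 -3 -2 -1 0 } -> -5
value(rrrrrb) = { -5 | -4 -3 -2 -1 0 } -> -9/2
value(rrrrrbr) = { -5 | -9/2 -4 -3 -2 -1 0 } -> -19/4
value(rrrrrbrb) = { -5 -19/4 | -9/2 -4 -3 -2 -1 0 } -> -37/8
value(rrrrrbrbb) = { -5 -19/4 -37/8 | -9/2 -4 -3 -2 -1 0 } -> -73/16
value(rrrrrbrbbb) = { -5 -19/4 -37/8 -73/16 | -9/2 -4 -3 -2 -1 0 } -> -145/32
value(rrrrrbrbbbr) = { -5 -19/4 -37/8 -73/16 | -145/32 -9/2 -4 -3 -2 -1 0 } -> -291/64
value(rrrrrbrbbbrb) = { -5 -19/4 -37/8 -73/16 -291/64 | -145/32 -9/2 -4 -3 -2 -1 0 } -> -581/128
value(rrrrrbrbbbrbb) = { -5 -19/4 -37/8 -73/16 -291/64 -581/128 | -145/32 -9/2 -4 -3 -2 -1 0 } -> -1161/256
value(rrrrrbrbbbrbbr) = { -5 -19/4 -37/8 -73/16 -291/64 -581/128 | -1161/256 -145/32 -9/2 -4 -3 -2 -1 0 } -> -2323/512
value(rrrrrbrbbbrbbrb) = { -5 -19/4 -37/8 -73/16 -291/64 -581/128 -2323/512 | -1161/256 -145/32 -9/2 -4 -3 -2 -1 0 } -> -4645/1024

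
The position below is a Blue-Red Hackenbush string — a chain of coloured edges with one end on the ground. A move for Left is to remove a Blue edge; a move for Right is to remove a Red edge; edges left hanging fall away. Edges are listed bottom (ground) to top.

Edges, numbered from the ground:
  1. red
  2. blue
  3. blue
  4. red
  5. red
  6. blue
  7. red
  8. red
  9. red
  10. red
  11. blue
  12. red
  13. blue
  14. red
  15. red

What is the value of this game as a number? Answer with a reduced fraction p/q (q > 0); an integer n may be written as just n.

Recurse on prefixes of the 15-edge string red blue blue red red blue red red red red blue red blue red red:
edge 1 of 15 (red): { — | 0 } so -1
edge 2 of 15 (blue): { -1 | 0 } so -1/2
edge 3 of 15 (blue): { -1; -1/2 | 0 } so -1/4
edge 4 of 15 (red): { -1; -1/2 | -1/4; 0 } so -3/8
edge 5 of 15 (red): { -1; -1/2 | -3/8; -1/4; 0 } so -7/16
edge 6 of 15 (blue): { -1; -1/2; -7/16 | -3/8; -1/4; 0 } so -13/32
edge 7 of 15 (red): { -1; -1/2; -7/16 | -13/32; -3/8; -1/4; 0 } so -27/64
edge 8 of 15 (red): { -1; -1/2; -7/16 | -27/64; -13/32; -3/8; -1/4; 0 } so -55/128
edge 9 of 15 (red): { -1; -1/2; -7/16 | -55/128; -27/64; -13/32; -3/8; -1/4; 0 } so -111/256
edge 10 of 15 (red): { -1; -1/2; -7/16 | -111/256; -55/128; -27/64; -13/32; -3/8; -1/4; 0 } so -223/512
edge 11 of 15 (blue): { -1; -1/2; -7/16; -223/512 | -111/256; -55/128; -27/64; -13/32; -3/8; -1/4; 0 } so -445/1024
edge 12 of 15 (red): { -1; -1/2; -7/16; -223/512 | -445/1024; -111/256; -55/128; -27/64; -13/32; -3/8; -1/4; 0 } so -891/2048
edge 13 of 15 (blue): { -1; -1/2; -7/16; -223/512; -891/2048 | -445/1024; -111/256; -55/128; -27/64; -13/32; -3/8; -1/4; 0 } so -1781/4096
edge 14 of 15 (red): { -1; -1/2; -7/16; -223/512; -891/2048 | -1781/4096; -445/1024; -111/256; -55/128; -27/64; -13/32; -3/8; -1/4; 0 } so -3563/8192
edge 15 of 15 (red): { -1; -1/2; -7/16; -223/512; -891/2048 | -3563/8192; -1781/4096; -445/1024; -111/256; -55/128; -27/64; -13/32; -3/8; -1/4; 0 } so -7127/16384

-7127/16384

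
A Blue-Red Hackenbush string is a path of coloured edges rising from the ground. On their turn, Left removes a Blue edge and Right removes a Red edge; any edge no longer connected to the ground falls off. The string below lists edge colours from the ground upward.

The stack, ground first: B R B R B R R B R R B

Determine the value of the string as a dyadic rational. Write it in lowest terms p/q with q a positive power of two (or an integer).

step 1: add B to get B; options L={ 0 } R={ · } so 1
step 2: add R to get BR; options L={ 0 } R={ 1 } so 1/2
step 3: add B to get BRB; options L={ 0, 1/2 } R={ 1 } so 3/4
step 4: add R to get BRBR; options L={ 0, 1/2 } R={ 3/4, 1 } so 5/8
step 5: add B to get BRBRB; options L={ 0, 1/2, 5/8 } R={ 3/4, 1 } so 11/16
step 6: add R to get BRBRBR; options L={ 0, 1/2, 5/8 } R={ 11/16, 3/4, 1 } so 21/32
step 7: add R to get BRBRBRR; options L={ 0, 1/2, 5/8 } R={ 21/32, 11/16, 3/4, 1 } so 41/64
step 8: add B to get BRBRBRRB; options L={ 0, 1/2, 5/8, 41/64 } R={ 21/32, 11/16, 3/4, 1 } so 83/128
step 9: add R to get BRBRBRRBR; options L={ 0, 1/2, 5/8, 41/64 } R={ 83/128, 21/32, 11/16, 3/4, 1 } so 165/256
step 10: add R to get BRBRBRRBRR; options L={ 0, 1/2, 5/8, 41/64 } R={ 165/256, 83/128, 21/32, 11/16, 3/4, 1 } so 329/512
step 11: add B to get BRBRBRRBRRB; options L={ 0, 1/2, 5/8, 41/64, 329/512 } R={ 165/256, 83/128, 21/32, 11/16, 3/4, 1 } so 659/1024

659/1024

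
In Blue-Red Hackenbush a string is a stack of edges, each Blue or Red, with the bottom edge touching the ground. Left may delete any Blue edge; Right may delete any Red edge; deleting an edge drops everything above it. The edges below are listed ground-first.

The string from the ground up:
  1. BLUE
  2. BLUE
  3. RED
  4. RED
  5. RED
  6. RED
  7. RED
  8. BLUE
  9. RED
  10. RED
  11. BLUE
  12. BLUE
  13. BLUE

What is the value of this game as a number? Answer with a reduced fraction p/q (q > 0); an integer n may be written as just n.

value(B) = { 0 | ∅ } ⇒ 1
value(BB) = { 0; 1 | ∅ } ⇒ 2
value(BBR) = { 0; 1 | 2 } ⇒ 3/2
value(BBRR) = { 0; 1 | 3/2; 2 } ⇒ 5/4
value(BBRRR) = { 0; 1 | 5/4; 3/2; 2 } ⇒ 9/8
value(BBRRRR) = { 0; 1 | 9/8; 5/4; 3/2; 2 } ⇒ 17/16
value(BBRRRRR) = { 0; 1 | 17/16; 9/8; 5/4; 3/2; 2 } ⇒ 33/32
value(BBRRRRRB) = { 0; 1; 33/32 | 17/16; 9/8; 5/4; 3/2; 2 } ⇒ 67/64
value(BBRRRRRBR) = { 0; 1; 33/32 | 67/64; 17/16; 9/8; 5/4; 3/2; 2 } ⇒ 133/128
value(BBRRRRRBRR) = { 0; 1; 33/32 | 133/128; 67/64; 17/16; 9/8; 5/4; 3/2; 2 } ⇒ 265/256
value(BBRRRRRBRRB) = { 0; 1; 33/32; 265/256 | 133/128; 67/64; 17/16; 9/8; 5/4; 3/2; 2 } ⇒ 531/512
value(BBRRRRRBRRBB) = { 0; 1; 33/32; 265/256; 531/512 | 133/128; 67/64; 17/16; 9/8; 5/4; 3/2; 2 } ⇒ 1063/1024
value(BBRRRRRBRRBBB) = { 0; 1; 33/32; 265/256; 531/512; 1063/1024 | 133/128; 67/64; 17/16; 9/8; 5/4; 3/2; 2 } ⇒ 2127/2048

2127/2048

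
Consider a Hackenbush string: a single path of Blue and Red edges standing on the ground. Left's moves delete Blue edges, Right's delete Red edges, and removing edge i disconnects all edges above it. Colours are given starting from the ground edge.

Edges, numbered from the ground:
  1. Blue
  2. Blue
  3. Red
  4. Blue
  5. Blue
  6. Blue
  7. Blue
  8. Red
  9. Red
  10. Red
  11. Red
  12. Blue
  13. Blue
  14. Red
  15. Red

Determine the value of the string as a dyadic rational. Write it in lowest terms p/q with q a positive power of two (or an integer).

15897/8192

Build g(s[:k]) for k = 1..15, string s = Blue Blue Red Blue Blue Blue Blue Red Red Red Red Blue Blue Red Red.
1 of 15 · B · max L 0 · min R +∞ gives 1
2 of 15 · BB · max L 1 · min R +∞ gives 2
3 of 15 · BBR · max L 1 · min R 2 gives 3/2
4 of 15 · BBRB · max L 3/2 · min R 2 gives 7/4
5 of 15 · BBRBB · max L 7/4 · min R 2 gives 15/8
6 of 15 · BBRBBB · max L 15/8 · min R 2 gives 31/16
7 of 15 · BBRBBBB · max L 31/16 · min R 2 gives 63/32
8 of 15 · BBRBBBBR · max L 31/16 · min R 63/32 gives 125/64
9 of 15 · BBRBBBBRR · max L 31/16 · min R 125/64 gives 249/128
10 of 15 · BBRBBBBRRR · max L 31/16 · min R 249/128 gives 497/256
11 of 15 · BBRBBBBRRRR · max L 31/16 · min R 497/256 gives 993/512
12 of 15 · BBRBBBBRRRRB · max L 993/512 · min R 497/256 gives 1987/1024
13 of 15 · BBRBBBBRRRRBB · max L 1987/1024 · min R 497/256 gives 3975/2048
14 of 15 · BBRBBBBRRRRBBR · max L 1987/1024 · min R 3975/2048 gives 7949/4096
15 of 15 · BBRBBBBRRRRBBRR · max L 1987/1024 · min R 7949/4096 gives 15897/8192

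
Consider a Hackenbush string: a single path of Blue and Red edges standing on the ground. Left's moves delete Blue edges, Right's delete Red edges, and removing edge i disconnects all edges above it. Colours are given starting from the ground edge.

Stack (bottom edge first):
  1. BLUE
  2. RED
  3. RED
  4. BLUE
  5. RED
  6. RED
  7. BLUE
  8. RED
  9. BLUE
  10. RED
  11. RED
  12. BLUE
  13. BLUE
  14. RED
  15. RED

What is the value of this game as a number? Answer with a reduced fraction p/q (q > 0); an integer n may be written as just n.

Build g(s[:k]) for k = 1..15, string s = BLUE RED RED BLUE RED RED BLUE RED BLUE RED RED BLUE BLUE RED RED.
g(B) = { 0 |  } = 1
g(BR) = { 0 | 1 } = 1/2
g(BRR) = { 0 | 1/2 1 } = 1/4
g(BRRB) = { 0 1/4 | 1/2 1 } = 3/8
g(BRRBR) = { 0 1/4 | 3/8 1/2 1 } = 5/16
g(BRRBRR) = { 0 1/4 | 5/16 3/8 1/2 1 } = 9/32
g(BRRBRRB) = { 0 1/4 9/32 | 5/16 3/8 1/2 1 } = 19/64
g(BRRBRRBR) = { 0 1/4 9/32 | 19/64 5/16 3/8 1/2 1 } = 37/128
g(BRRBRRBRB) = { 0 1/4 9/32 37/128 | 19/64 5/16 3/8 1/2 1 } = 75/256
g(BRRBRRBRBR) = { 0 1/4 9/32 37/128 | 75/256 19/64 5/16 3/8 1/2 1 } = 149/512
g(BRRBRRBRBRR) = { 0 1/4 9/32 37/128 | 149/512 75/256 19/64 5/16 3/8 1/2 1 } = 297/1024
g(BRRBRRBRBRRB) = { 0 1/4 9/32 37/128 297/1024 | 149/512 75/256 19/64 5/16 3/8 1/2 1 } = 595/2048
g(BRRBRRBRBRRBB) = { 0 1/4 9/32 37/128 297/1024 595/2048 | 149/512 75/256 19/64 5/16 3/8 1/2 1 } = 1191/4096
g(BRRBRRBRBRRBBR) = { 0 1/4 9/32 37/128 297/1024 595/2048 | 1191/4096 149/512 75/256 19/64 5/16 3/8 1/2 1 } = 2381/8192
g(BRRBRRBRBRRBBRR) = { 0 1/4 9/32 37/128 297/1024 595/2048 | 2381/8192 1191/4096 149/512 75/256 19/64 5/16 3/8 1/2 1 } = 4761/16384

4761/16384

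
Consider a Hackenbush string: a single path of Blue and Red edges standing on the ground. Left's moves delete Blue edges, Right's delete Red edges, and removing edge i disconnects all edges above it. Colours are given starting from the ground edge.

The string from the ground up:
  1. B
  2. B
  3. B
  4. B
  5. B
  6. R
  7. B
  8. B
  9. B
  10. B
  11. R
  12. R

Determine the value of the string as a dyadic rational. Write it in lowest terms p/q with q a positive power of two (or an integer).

Build v(s[:k]) for k = 1..12, string s = B B B B B R B B B B R R.
step 1: add B to get B; options L={ 0 } R={ none } => 1
step 2: add B to get BB; options L={ 0 1 } R={ none } => 2
step 3: add B to get BBB; options L={ 0 1 2 } R={ none } => 3
step 4: add B to get BBBB; options L={ 0 1 2 3 } R={ none } => 4
step 5: add B to get BBBBB; options L={ 0 1 2 3 4 } R={ none } => 5
step 6: add R to get BBBBBR; options L={ 0 1 2 3 4 } R={ 5 } => 9/2
step 7: add B to get BBBBBRB; options L={ 0 1 2 3 4 9/2 } R={ 5 } => 19/4
step 8: add B to get BBBBBRBB; options L={ 0 1 2 3 4 9/2 19/4 } R={ 5 } => 39/8
step 9: add B to get BBBBBRBBB; options L={ 0 1 2 3 4 9/2 19/4 39/8 } R={ 5 } => 79/16
step 10: add B to get BBBBBRBBBB; options L={ 0 1 2 3 4 9/2 19/4 39/8 79/16 } R={ 5 } => 159/32
step 11: add R to get BBBBBRBBBBR; options L={ 0 1 2 3 4 9/2 19/4 39/8 79/16 } R={ 159/32 5 } => 317/64
step 12: add R to get BBBBBRBBBBRR; options L={ 0 1 2 3 4 9/2 19/4 39/8 79/16 } R={ 317/64 159/32 5 } => 633/128

633/128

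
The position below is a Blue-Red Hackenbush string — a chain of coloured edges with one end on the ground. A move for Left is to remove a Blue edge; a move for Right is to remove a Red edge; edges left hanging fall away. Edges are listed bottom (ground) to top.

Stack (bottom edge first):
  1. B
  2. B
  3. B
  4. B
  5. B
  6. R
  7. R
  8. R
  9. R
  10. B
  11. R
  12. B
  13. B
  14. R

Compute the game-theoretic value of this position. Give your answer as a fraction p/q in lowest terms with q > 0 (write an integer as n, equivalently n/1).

2093/512

Build value(s[:k]) for k = 1..14, string s = B B B B B R R R R B R B B R.
value(B) = { 0 | ∅ } — 1
value(BB) = { 0; 1 | ∅ } — 2
value(BBB) = { 0; 1; 2 | ∅ } — 3
value(BBBB) = { 0; 1; 2; 3 | ∅ } — 4
value(BBBBB) = { 0; 1; 2; 3; 4 | ∅ } — 5
value(BBBBBR) = { 0; 1; 2; 3; 4 | 5 } — 9/2
value(BBBBBRR) = { 0; 1; 2; 3; 4 | 9/2; 5 } — 17/4
value(BBBBBRRR) = { 0; 1; 2; 3; 4 | 17/4; 9/2; 5 } — 33/8
value(BBBBBRRRR) = { 0; 1; 2; 3; 4 | 33/8; 17/4; 9/2; 5 } — 65/16
value(BBBBBRRRRB) = { 0; 1; 2; 3; 4; 65/16 | 33/8; 17/4; 9/2; 5 } — 131/32
value(BBBBBRRRRBR) = { 0; 1; 2; 3; 4; 65/16 | 131/32; 33/8; 17/4; 9/2; 5 } — 261/64
value(BBBBBRRRRBRB) = { 0; 1; 2; 3; 4; 65/16; 261/64 | 131/32; 33/8; 17/4; 9/2; 5 } — 523/128
value(BBBBBRRRRBRBB) = { 0; 1; 2; 3; 4; 65/16; 261/64; 523/128 | 131/32; 33/8; 17/4; 9/2; 5 } — 1047/256
value(BBBBBRRRRBRBBR) = { 0; 1; 2; 3; 4; 65/16; 261/64; 523/128 | 1047/256; 131/32; 33/8; 17/4; 9/2; 5 } — 2093/512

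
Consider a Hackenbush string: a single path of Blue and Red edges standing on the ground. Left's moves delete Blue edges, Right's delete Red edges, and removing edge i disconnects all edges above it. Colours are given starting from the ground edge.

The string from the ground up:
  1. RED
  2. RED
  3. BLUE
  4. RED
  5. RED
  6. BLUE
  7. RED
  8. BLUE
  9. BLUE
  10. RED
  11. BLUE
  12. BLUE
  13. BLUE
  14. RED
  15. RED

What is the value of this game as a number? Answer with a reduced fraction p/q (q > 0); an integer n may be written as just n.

-14919/8192

Recurse on prefixes of the 15-edge string RED RED BLUE RED RED BLUE RED BLUE BLUE RED BLUE BLUE BLUE RED RED:
G_1 [R]  L=[—]  R=[0]  → -1
G_2 [RR]  L=[—]  R=[-1; 0]  → -2
G_3 [RRB]  L=[-2]  R=[-1; 0]  → -3/2
G_4 [RRBR]  L=[-2]  R=[-3/2; -1; 0]  → -7/4
G_5 [RRBRR]  L=[-2]  R=[-7/4; -3/2; -1; 0]  → -15/8
G_6 [RRBRRB]  L=[-2; -15/8]  R=[-7/4; -3/2; -1; 0]  → -29/16
G_7 [RRBRRBR]  L=[-2; -15/8]  R=[-29/16; -7/4; -3/2; -1; 0]  → -59/32
G_8 [RRBRRBRB]  L=[-2; -15/8; -59/32]  R=[-29/16; -7/4; -3/2; -1; 0]  → -117/64
G_9 [RRBRRBRBB]  L=[-2; -15/8; -59/32; -117/64]  R=[-29/16; -7/4; -3/2; -1; 0]  → -233/128
G_10 [RRBRRBRBBR]  L=[-2; -15/8; -59/32; -117/64]  R=[-233/128; -29/16; -7/4; -3/2; -1; 0]  → -467/256
G_11 [RRBRRBRBBRB]  L=[-2; -15/8; -59/32; -117/64; -467/256]  R=[-233/128; -29/16; -7/4; -3/2; -1; 0]  → -933/512
G_12 [RRBRRBRBBRBB]  L=[-2; -15/8; -59/32; -117/64; -467/256; -933/512]  R=[-233/128; -29/16; -7/4; -3/2; -1; 0]  → -1865/1024
G_13 [RRBRRBRBBRBBB]  L=[-2; -15/8; -59/32; -117/64; -467/256; -933/512; -1865/1024]  R=[-233/128; -29/16; -7/4; -3/2; -1; 0]  → -3729/2048
G_14 [RRBRRBRBBRBBBR]  L=[-2; -15/8; -59/32; -117/64; -467/256; -933/512; -1865/1024]  R=[-3729/2048; -233/128; -29/16; -7/4; -3/2; -1; 0]  → -7459/4096
G_15 [RRBRRBRBBRBBBRR]  L=[-2; -15/8; -59/32; -117/64; -467/256; -933/512; -1865/1024]  R=[-7459/4096; -3729/2048; -233/128; -29/16; -7/4; -3/2; -1; 0]  → -14919/8192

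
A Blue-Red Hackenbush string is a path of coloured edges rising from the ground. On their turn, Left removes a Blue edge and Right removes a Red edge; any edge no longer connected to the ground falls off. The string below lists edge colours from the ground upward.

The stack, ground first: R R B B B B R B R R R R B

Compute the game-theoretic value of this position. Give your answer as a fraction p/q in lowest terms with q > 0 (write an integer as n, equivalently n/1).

value_1 [R]  L=[none]  R=[0]  => -1
value_2 [RR]  L=[none]  R=[-1,0]  => -2
value_3 [RRB]  L=[-2]  R=[-1,0]  => -3/2
value_4 [RRBB]  L=[-2,-3/2]  R=[-1,0]  => -5/4
value_5 [RRBBB]  L=[-2,-3/2,-5/4]  R=[-1,0]  => -9/8
value_6 [RRBBBB]  L=[-2,-3/2,-5/4,-9/8]  R=[-1,0]  => -17/16
value_7 [RRBBBBR]  L=[-2,-3/2,-5/4,-9/8]  R=[-17/16,-1,0]  => -35/32
value_8 [RRBBBBRB]  L=[-2,-3/2,-5/4,-9/8,-35/32]  R=[-17/16,-1,0]  => -69/64
value_9 [RRBBBBRBR]  L=[-2,-3/2,-5/4,-9/8,-35/32]  R=[-69/64,-17/16,-1,0]  => -139/128
value_10 [RRBBBBRBRR]  L=[-2,-3/2,-5/4,-9/8,-35/32]  R=[-139/128,-69/64,-17/16,-1,0]  => -279/256
value_11 [RRBBBBRBRRR]  L=[-2,-3/2,-5/4,-9/8,-35/32]  R=[-279/256,-139/128,-69/64,-17/16,-1,0]  => -559/512
value_12 [RRBBBBRBRRRR]  L=[-2,-3/2,-5/4,-9/8,-35/32]  R=[-559/512,-279/256,-139/128,-69/64,-17/16,-1,0]  => -1119/1024
value_13 [RRBBBBRBRRRRB]  L=[-2,-3/2,-5/4,-9/8,-35/32,-1119/1024]  R=[-559/512,-279/256,-139/128,-69/64,-17/16,-1,0]  => -2237/2048

-2237/2048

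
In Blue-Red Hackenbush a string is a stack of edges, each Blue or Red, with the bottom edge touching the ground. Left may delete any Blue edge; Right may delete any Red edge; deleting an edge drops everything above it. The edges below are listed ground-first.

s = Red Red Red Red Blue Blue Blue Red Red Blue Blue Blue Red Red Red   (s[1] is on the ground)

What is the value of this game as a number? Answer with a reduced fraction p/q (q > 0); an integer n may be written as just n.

-6543/2048

Build value(s[:k]) for k = 1..15, string s = Red Red Red Red Blue Blue Blue Red Red Blue Blue Blue Red Red Red.
R: Left { ∅ }, Right { 0 } ⇒ simplest -1
RR: Left { ∅ }, Right { -1, 0 } ⇒ simplest -2
RRR: Left { ∅ }, Right { -2, -1, 0 } ⇒ simplest -3
RRRR: Left { ∅ }, Right { -3, -2, -1, 0 } ⇒ simplest -4
RRRRB: Left { -4 }, Right { -3, -2, -1, 0 } ⇒ simplest -7/2
RRRRBB: Left { -4, -7/2 }, Right { -3, -2, -1, 0 } ⇒ simplest -13/4
RRRRBBB: Left { -4, -7/2, -13/4 }, Right { -3, -2, -1, 0 } ⇒ simplest -25/8
RRRRBBBR: Left { -4, -7/2, -13/4 }, Right { -25/8, -3, -2, -1, 0 } ⇒ simplest -51/16
RRRRBBBRR: Left { -4, -7/2, -13/4 }, Right { -51/16, -25/8, -3, -2, -1, 0 } ⇒ simplest -103/32
RRRRBBBRRB: Left { -4, -7/2, -13/4, -103/32 }, Right { -51/16, -25/8, -3, -2, -1, 0 } ⇒ simplest -205/64
RRRRBBBRRBB: Left { -4, -7/2, -13/4, -103/32, -205/64 }, Right { -51/16, -25/8, -3, -2, -1, 0 } ⇒ simplest -409/128
RRRRBBBRRBBB: Left { -4, -7/2, -13/4, -103/32, -205/64, -409/128 }, Right { -51/16, -25/8, -3, -2, -1, 0 } ⇒ simplest -817/256
RRRRBBBRRBBBR: Left { -4, -7/2, -13/4, -103/32, -205/64, -409/128 }, Right { -817/256, -51/16, -25/8, -3, -2, -1, 0 } ⇒ simplest -1635/512
RRRRBBBRRBBBRR: Left { -4, -7/2, -13/4, -103/32, -205/64, -409/128 }, Right { -1635/512, -817/256, -51/16, -25/8, -3, -2, -1, 0 } ⇒ simplest -3271/1024
RRRRBBBRRBBBRRR: Left { -4, -7/2, -13/4, -103/32, -205/64, -409/128 }, Right { -3271/1024, -1635/512, -817/256, -51/16, -25/8, -3, -2, -1, 0 } ⇒ simplest -6543/2048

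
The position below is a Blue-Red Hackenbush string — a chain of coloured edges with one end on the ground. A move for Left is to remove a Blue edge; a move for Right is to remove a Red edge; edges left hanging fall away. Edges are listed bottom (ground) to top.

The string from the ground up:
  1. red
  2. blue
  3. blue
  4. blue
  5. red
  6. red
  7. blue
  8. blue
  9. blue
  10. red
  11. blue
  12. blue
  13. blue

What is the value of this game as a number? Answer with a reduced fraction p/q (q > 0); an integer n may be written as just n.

-785/4096

r: Left { — }, Right { 0 } so simplest -1
rb: Left { -1 }, Right { 0 } so simplest -1/2
rbb: Left { -1,-1/2 }, Right { 0 } so simplest -1/4
rbbb: Left { -1,-1/2,-1/4 }, Right { 0 } so simplest -1/8
rbbbr: Left { -1,-1/2,-1/4 }, Right { -1/8,0 } so simplest -3/16
rbbbrr: Left { -1,-1/2,-1/4 }, Right { -3/16,-1/8,0 } so simplest -7/32
rbbbrrb: Left { -1,-1/2,-1/4,-7/32 }, Right { -3/16,-1/8,0 } so simplest -13/64
rbbbrrbb: Left { -1,-1/2,-1/4,-7/32,-13/64 }, Right { -3/16,-1/8,0 } so simplest -25/128
rbbbrrbbb: Left { -1,-1/2,-1/4,-7/32,-13/64,-25/128 }, Right { -3/16,-1/8,0 } so simplest -49/256
rbbbrrbbbr: Left { -1,-1/2,-1/4,-7/32,-13/64,-25/128 }, Right { -49/256,-3/16,-1/8,0 } so simplest -99/512
rbbbrrbbbrb: Left { -1,-1/2,-1/4,-7/32,-13/64,-25/128,-99/512 }, Right { -49/256,-3/16,-1/8,0 } so simplest -197/1024
rbbbrrbbbrbb: Left { -1,-1/2,-1/4,-7/32,-13/64,-25/128,-99/512,-197/1024 }, Right { -49/256,-3/16,-1/8,0 } so simplest -393/2048
rbbbrrbbbrbbb: Left { -1,-1/2,-1/4,-7/32,-13/64,-25/128,-99/512,-197/1024,-393/2048 }, Right { -49/256,-3/16,-1/8,0 } so simplest -785/4096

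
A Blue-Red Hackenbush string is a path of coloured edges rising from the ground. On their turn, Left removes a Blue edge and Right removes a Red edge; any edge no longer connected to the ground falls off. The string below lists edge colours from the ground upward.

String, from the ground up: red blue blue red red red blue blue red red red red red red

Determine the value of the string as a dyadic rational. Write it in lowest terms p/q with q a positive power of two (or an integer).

-3711/8192

1 of 14 · r · max L −∞ · min R 0 -> -1
2 of 14 · rb · max L -1 · min R 0 -> -1/2
3 of 14 · rbb · max L -1/2 · min R 0 -> -1/4
4 of 14 · rbbr · max L -1/2 · min R -1/4 -> -3/8
5 of 14 · rbbrr · max L -1/2 · min R -3/8 -> -7/16
6 of 14 · rbbrrr · max L -1/2 · min R -7/16 -> -15/32
7 of 14 · rbbrrrb · max L -15/32 · min R -7/16 -> -29/64
8 of 14 · rbbrrrbb · max L -29/64 · min R -7/16 -> -57/128
9 of 14 · rbbrrrbbr · max L -29/64 · min R -57/128 -> -115/256
10 of 14 · rbbrrrbbrr · max L -29/64 · min R -115/256 -> -231/512
11 of 14 · rbbrrrbbrrr · max L -29/64 · min R -231/512 -> -463/1024
12 of 14 · rbbrrrbbrrrr · max L -29/64 · min R -463/1024 -> -927/2048
13 of 14 · rbbrrrbbrrrrr · max L -29/64 · min R -927/2048 -> -1855/4096
14 of 14 · rbbrrrbbrrrrrr · max L -29/64 · min R -1855/4096 -> -3711/8192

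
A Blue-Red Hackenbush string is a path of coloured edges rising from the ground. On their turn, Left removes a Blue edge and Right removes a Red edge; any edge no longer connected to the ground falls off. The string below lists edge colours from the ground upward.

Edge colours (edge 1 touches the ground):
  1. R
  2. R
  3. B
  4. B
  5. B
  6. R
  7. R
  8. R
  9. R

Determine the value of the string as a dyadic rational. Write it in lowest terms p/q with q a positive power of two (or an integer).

g_1 [R]  L=[none]  R=[0]  gives -1
g_2 [RR]  L=[none]  R=[-1, 0]  gives -2
g_3 [RRB]  L=[-2]  R=[-1, 0]  gives -3/2
g_4 [RRBB]  L=[-2, -3/2]  R=[-1, 0]  gives -5/4
g_5 [RRBBB]  L=[-2, -3/2, -5/4]  R=[-1, 0]  gives -9/8
g_6 [RRBBBR]  L=[-2, -3/2, -5/4]  R=[-9/8, -1, 0]  gives -19/16
g_7 [RRBBBRR]  L=[-2, -3/2, -5/4]  R=[-19/16, -9/8, -1, 0]  gives -39/32
g_8 [RRBBBRRR]  L=[-2, -3/2, -5/4]  R=[-39/32, -19/16, -9/8, -1, 0]  gives -79/64
g_9 [RRBBBRRRR]  L=[-2, -3/2, -5/4]  R=[-79/64, -39/32, -19/16, -9/8, -1, 0]  gives -159/128

-159/128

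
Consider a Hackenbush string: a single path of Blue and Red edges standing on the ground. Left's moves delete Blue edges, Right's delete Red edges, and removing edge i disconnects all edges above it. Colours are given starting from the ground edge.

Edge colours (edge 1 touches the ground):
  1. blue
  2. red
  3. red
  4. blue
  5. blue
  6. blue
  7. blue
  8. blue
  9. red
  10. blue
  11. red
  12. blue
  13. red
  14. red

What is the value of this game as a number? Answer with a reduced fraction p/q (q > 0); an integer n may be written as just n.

Recurse on prefixes of the 14-edge string blue red red blue blue blue blue blue red blue red blue red red:
g_1 [b]  L=[0]  R=[·]  ⇒ 1
g_2 [br]  L=[0]  R=[1]  ⇒ 1/2
g_3 [brr]  L=[0]  R=[1/2 1]  ⇒ 1/4
g_4 [brrb]  L=[0 1/4]  R=[1/2 1]  ⇒ 3/8
g_5 [brrbb]  L=[0 1/4 3/8]  R=[1/2 1]  ⇒ 7/16
g_6 [brrbbb]  L=[0 1/4 3/8 7/16]  R=[1/2 1]  ⇒ 15/32
g_7 [brrbbbb]  L=[0 1/4 3/8 7/16 15/32]  R=[1/2 1]  ⇒ 31/64
g_8 [brrbbbbb]  L=[0 1/4 3/8 7/16 15/32 31/64]  R=[1/2 1]  ⇒ 63/128
g_9 [brrbbbbbr]  L=[0 1/4 3/8 7/16 15/32 31/64]  R=[63/128 1/2 1]  ⇒ 125/256
g_10 [brrbbbbbrb]  L=[0 1/4 3/8 7/16 15/32 31/64 125/256]  R=[63/128 1/2 1]  ⇒ 251/512
g_11 [brrbbbbbrbr]  L=[0 1/4 3/8 7/16 15/32 31/64 125/256]  R=[251/512 63/128 1/2 1]  ⇒ 501/1024
g_12 [brrbbbbbrbrb]  L=[0 1/4 3/8 7/16 15/32 31/64 125/256 501/1024]  R=[251/512 63/128 1/2 1]  ⇒ 1003/2048
g_13 [brrbbbbbrbrbr]  L=[0 1/4 3/8 7/16 15/32 31/64 125/256 501/1024]  R=[1003/2048 251/512 63/128 1/2 1]  ⇒ 2005/4096
g_14 [brrbbbbbrbrbrr]  L=[0 1/4 3/8 7/16 15/32 31/64 125/256 501/1024]  R=[2005/4096 1003/2048 251/512 63/128 1/2 1]  ⇒ 4009/8192

4009/8192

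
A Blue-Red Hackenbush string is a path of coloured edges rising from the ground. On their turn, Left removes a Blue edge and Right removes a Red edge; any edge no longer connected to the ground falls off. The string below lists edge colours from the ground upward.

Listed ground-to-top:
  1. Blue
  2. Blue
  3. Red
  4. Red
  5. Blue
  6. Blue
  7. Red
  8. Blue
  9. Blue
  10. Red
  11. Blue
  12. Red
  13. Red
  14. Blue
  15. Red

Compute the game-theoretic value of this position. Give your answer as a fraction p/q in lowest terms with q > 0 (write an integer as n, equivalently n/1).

11685/8192

value(B) = { 0 | (no moves) } → 1
value(BB) = { 0, 1 | (no moves) } → 2
value(BBR) = { 0, 1 | 2 } → 3/2
value(BBRR) = { 0, 1 | 3/2, 2 } → 5/4
value(BBRRB) = { 0, 1, 5/4 | 3/2, 2 } → 11/8
value(BBRRBB) = { 0, 1, 5/4, 11/8 | 3/2, 2 } → 23/16
value(BBRRBBR) = { 0, 1, 5/4, 11/8 | 23/16, 3/2, 2 } → 45/32
value(BBRRBBRB) = { 0, 1, 5/4, 11/8, 45/32 | 23/16, 3/2, 2 } → 91/64
value(BBRRBBRBB) = { 0, 1, 5/4, 11/8, 45/32, 91/64 | 23/16, 3/2, 2 } → 183/128
value(BBRRBBRBBR) = { 0, 1, 5/4, 11/8, 45/32, 91/64 | 183/128, 23/16, 3/2, 2 } → 365/256
value(BBRRBBRBBRB) = { 0, 1, 5/4, 11/8, 45/32, 91/64, 365/256 | 183/128, 23/16, 3/2, 2 } → 731/512
value(BBRRBBRBBRBR) = { 0, 1, 5/4, 11/8, 45/32, 91/64, 365/256 | 731/512, 183/128, 23/16, 3/2, 2 } → 1461/1024
value(BBRRBBRBBRBRR) = { 0, 1, 5/4, 11/8, 45/32, 91/64, 365/256 | 1461/1024, 731/512, 183/128, 23/16, 3/2, 2 } → 2921/2048
value(BBRRBBRBBRBRRB) = { 0, 1, 5/4, 11/8, 45/32, 91/64, 365/256, 2921/2048 | 1461/1024, 731/512, 183/128, 23/16, 3/2, 2 } → 5843/4096
value(BBRRBBRBBRBRRBR) = { 0, 1, 5/4, 11/8, 45/32, 91/64, 365/256, 2921/2048 | 5843/4096, 1461/1024, 731/512, 183/128, 23/16, 3/2, 2 } → 11685/8192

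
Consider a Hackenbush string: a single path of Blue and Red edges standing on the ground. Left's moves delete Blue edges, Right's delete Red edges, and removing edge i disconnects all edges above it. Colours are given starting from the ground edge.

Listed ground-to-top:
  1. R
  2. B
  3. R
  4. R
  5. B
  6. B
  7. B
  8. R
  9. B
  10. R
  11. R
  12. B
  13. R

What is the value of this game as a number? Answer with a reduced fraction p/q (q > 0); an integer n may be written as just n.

-3163/4096

step 1: add R to get R; options L={ (no moves) } R={ 0 } gives -1
step 2: add B to get RB; options L={ -1 } R={ 0 } gives -1/2
step 3: add R to get RBR; options L={ -1 } R={ -1/2; 0 } gives -3/4
step 4: add R to get RBRR; options L={ -1 } R={ -3/4; -1/2; 0 } gives -7/8
step 5: add B to get RBRRB; options L={ -1; -7/8 } R={ -3/4; -1/2; 0 } gives -13/16
step 6: add B to get RBRRBB; options L={ -1; -7/8; -13/16 } R={ -3/4; -1/2; 0 } gives -25/32
step 7: add B to get RBRRBBB; options L={ -1; -7/8; -13/16; -25/32 } R={ -3/4; -1/2; 0 } gives -49/64
step 8: add R to get RBRRBBBR; options L={ -1; -7/8; -13/16; -25/32 } R={ -49/64; -3/4; -1/2; 0 } gives -99/128
step 9: add B to get RBRRBBBRB; options L={ -1; -7/8; -13/16; -25/32; -99/128 } R={ -49/64; -3/4; -1/2; 0 } gives -197/256
step 10: add R to get RBRRBBBRBR; options L={ -1; -7/8; -13/16; -25/32; -99/128 } R={ -197/256; -49/64; -3/4; -1/2; 0 } gives -395/512
step 11: add R to get RBRRBBBRBRR; options L={ -1; -7/8; -13/16; -25/32; -99/128 } R={ -395/512; -197/256; -49/64; -3/4; -1/2; 0 } gives -791/1024
step 12: add B to get RBRRBBBRBRRB; options L={ -1; -7/8; -13/16; -25/32; -99/128; -791/1024 } R={ -395/512; -197/256; -49/64; -3/4; -1/2; 0 } gives -1581/2048
step 13: add R to get RBRRBBBRBRRBR; options L={ -1; -7/8; -13/16; -25/32; -99/128; -791/1024 } R={ -1581/2048; -395/512; -197/256; -49/64; -3/4; -1/2; 0 } gives -3163/4096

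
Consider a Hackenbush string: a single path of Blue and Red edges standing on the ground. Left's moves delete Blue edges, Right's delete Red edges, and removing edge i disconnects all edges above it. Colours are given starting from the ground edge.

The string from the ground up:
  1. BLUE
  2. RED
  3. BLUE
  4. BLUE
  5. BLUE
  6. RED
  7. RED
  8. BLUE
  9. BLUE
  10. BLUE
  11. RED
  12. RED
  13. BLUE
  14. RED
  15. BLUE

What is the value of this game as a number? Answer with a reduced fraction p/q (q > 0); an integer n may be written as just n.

Recurse on prefixes of the 15-edge string BLUE RED BLUE BLUE BLUE RED RED BLUE BLUE BLUE RED RED BLUE RED BLUE:
value(B) = { 0 | (no moves) } → 1
value(BR) = { 0 | 1 } → 1/2
value(BRB) = { 0 1/2 | 1 } → 3/4
value(BRBB) = { 0 1/2 3/4 | 1 } → 7/8
value(BRBBB) = { 0 1/2 3/4 7/8 | 1 } → 15/16
value(BRBBBR) = { 0 1/2 3/4 7/8 | 15/16 1 } → 29/32
value(BRBBBRR) = { 0 1/2 3/4 7/8 | 29/32 15/16 1 } → 57/64
value(BRBBBRRB) = { 0 1/2 3/4 7/8 57/64 | 29/32 15/16 1 } → 115/128
value(BRBBBRRBB) = { 0 1/2 3/4 7/8 57/64 115/128 | 29/32 15/16 1 } → 231/256
value(BRBBBRRBBB) = { 0 1/2 3/4 7/8 57/64 115/128 231/256 | 29/32 15/16 1 } → 463/512
value(BRBBBRRBBBR) = { 0 1/2 3/4 7/8 57/64 115/128 231/256 | 463/512 29/32 15/16 1 } → 925/1024
value(BRBBBRRBBBRR) = { 0 1/2 3/4 7/8 57/64 115/128 231/256 | 925/1024 463/512 29/32 15/16 1 } → 1849/2048
value(BRBBBRRBBBRRB) = { 0 1/2 3/4 7/8 57/64 115/128 231/256 1849/2048 | 925/1024 463/512 29/32 15/16 1 } → 3699/4096
value(BRBBBRRBBBRRBR) = { 0 1/2 3/4 7/8 57/64 115/128 231/256 1849/2048 | 3699/4096 925/1024 463/512 29/32 15/16 1 } → 7397/8192
value(BRBBBRRBBBRRBRB) = { 0 1/2 3/4 7/8 57/64 115/128 231/256 1849/2048 7397/8192 | 3699/4096 925/1024 463/512 29/32 15/16 1 } → 14795/16384

14795/16384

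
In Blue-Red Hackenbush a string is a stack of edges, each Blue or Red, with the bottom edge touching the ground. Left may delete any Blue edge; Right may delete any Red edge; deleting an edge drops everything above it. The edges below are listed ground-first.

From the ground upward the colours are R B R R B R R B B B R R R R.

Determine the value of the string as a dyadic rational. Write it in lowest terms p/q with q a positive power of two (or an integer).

-6943/8192

R: Left { (no moves) }, Right { 0 } — simplest -1
RB: Left { -1 }, Right { 0 } — simplest -1/2
RBR: Left { -1 }, Right { -1/2,0 } — simplest -3/4
RBRR: Left { -1 }, Right { -3/4,-1/2,0 } — simplest -7/8
RBRRB: Left { -1,-7/8 }, Right { -3/4,-1/2,0 } — simplest -13/16
RBRRBR: Left { -1,-7/8 }, Right { -13/16,-3/4,-1/2,0 } — simplest -27/32
RBRRBRR: Left { -1,-7/8 }, Right { -27/32,-13/16,-3/4,-1/2,0 } — simplest -55/64
RBRRBRRB: Left { -1,-7/8,-55/64 }, Right { -27/32,-13/16,-3/4,-1/2,0 } — simplest -109/128
RBRRBRRBB: Left { -1,-7/8,-55/64,-109/128 }, Right { -27/32,-13/16,-3/4,-1/2,0 } — simplest -217/256
RBRRBRRBBB: Left { -1,-7/8,-55/64,-109/128,-217/256 }, Right { -27/32,-13/16,-3/4,-1/2,0 } — simplest -433/512
RBRRBRRBBBR: Left { -1,-7/8,-55/64,-109/128,-217/256 }, Right { -433/512,-27/32,-13/16,-3/4,-1/2,0 } — simplest -867/1024
RBRRBRRBBBRR: Left { -1,-7/8,-55/64,-109/128,-217/256 }, Right { -867/1024,-433/512,-27/32,-13/16,-3/4,-1/2,0 } — simplest -1735/2048
RBRRBRRBBBRRR: Left { -1,-7/8,-55/64,-109/128,-217/256 }, Right { -1735/2048,-867/1024,-433/512,-27/32,-13/16,-3/4,-1/2,0 } — simplest -3471/4096
RBRRBRRBBBRRRR: Left { -1,-7/8,-55/64,-109/128,-217/256 }, Right { -3471/4096,-1735/2048,-867/1024,-433/512,-27/32,-13/16,-3/4,-1/2,0 } — simplest -6943/8192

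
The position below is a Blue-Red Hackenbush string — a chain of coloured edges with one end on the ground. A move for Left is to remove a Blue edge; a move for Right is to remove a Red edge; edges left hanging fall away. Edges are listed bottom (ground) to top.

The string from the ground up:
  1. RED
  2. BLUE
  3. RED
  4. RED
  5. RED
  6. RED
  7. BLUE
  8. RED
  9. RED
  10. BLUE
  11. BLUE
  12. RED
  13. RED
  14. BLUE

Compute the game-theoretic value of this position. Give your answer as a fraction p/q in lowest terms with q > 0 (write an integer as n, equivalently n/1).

-7885/8192

Recurse on prefixes of the 14-edge string RED BLUE RED RED RED RED BLUE RED RED BLUE BLUE RED RED BLUE:
1 of 14 · R · max L −∞ · min R 0 -> -1
2 of 14 · RB · max L -1 · min R 0 -> -1/2
3 of 14 · RBR · max L -1 · min R -1/2 -> -3/4
4 of 14 · RBRR · max L -1 · min R -3/4 -> -7/8
5 of 14 · RBRRR · max L -1 · min R -7/8 -> -15/16
6 of 14 · RBRRRR · max L -1 · min R -15/16 -> -31/32
7 of 14 · RBRRRRB · max L -31/32 · min R -15/16 -> -61/64
8 of 14 · RBRRRRBR · max L -31/32 · min R -61/64 -> -123/128
9 of 14 · RBRRRRBRR · max L -31/32 · min R -123/128 -> -247/256
10 of 14 · RBRRRRBRRB · max L -247/256 · min R -123/128 -> -493/512
11 of 14 · RBRRRRBRRBB · max L -493/512 · min R -123/128 -> -985/1024
12 of 14 · RBRRRRBRRBBR · max L -493/512 · min R -985/1024 -> -1971/2048
13 of 14 · RBRRRRBRRBBRR · max L -493/512 · min R -1971/2048 -> -3943/4096
14 of 14 · RBRRRRBRRBBRRB · max L -3943/4096 · min R -1971/2048 -> -7885/8192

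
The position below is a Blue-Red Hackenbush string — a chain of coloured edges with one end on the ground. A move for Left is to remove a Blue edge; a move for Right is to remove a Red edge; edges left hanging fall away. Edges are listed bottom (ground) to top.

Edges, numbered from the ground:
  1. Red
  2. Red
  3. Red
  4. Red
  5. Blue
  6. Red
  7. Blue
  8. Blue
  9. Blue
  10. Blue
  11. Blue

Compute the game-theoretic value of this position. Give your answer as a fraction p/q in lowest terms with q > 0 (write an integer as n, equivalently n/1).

-449/128

R: Left { ∅ }, Right { 0 } -> simplest -1
RR: Left { ∅ }, Right { -1, 0 } -> simplest -2
RRR: Left { ∅ }, Right { -2, -1, 0 } -> simplest -3
RRRR: Left { ∅ }, Right { -3, -2, -1, 0 } -> simplest -4
RRRRB: Left { -4 }, Right { -3, -2, -1, 0 } -> simplest -7/2
RRRRBR: Left { -4 }, Right { -7/2, -3, -2, -1, 0 } -> simplest -15/4
RRRRBRB: Left { -4, -15/4 }, Right { -7/2, -3, -2, -1, 0 } -> simplest -29/8
RRRRBRBB: Left { -4, -15/4, -29/8 }, Right { -7/2, -3, -2, -1, 0 } -> simplest -57/16
RRRRBRBBB: Left { -4, -15/4, -29/8, -57/16 }, Right { -7/2, -3, -2, -1, 0 } -> simplest -113/32
RRRRBRBBBB: Left { -4, -15/4, -29/8, -57/16, -113/32 }, Right { -7/2, -3, -2, -1, 0 } -> simplest -225/64
RRRRBRBBBBB: Left { -4, -15/4, -29/8, -57/16, -113/32, -225/64 }, Right { -7/2, -3, -2, -1, 0 } -> simplest -449/128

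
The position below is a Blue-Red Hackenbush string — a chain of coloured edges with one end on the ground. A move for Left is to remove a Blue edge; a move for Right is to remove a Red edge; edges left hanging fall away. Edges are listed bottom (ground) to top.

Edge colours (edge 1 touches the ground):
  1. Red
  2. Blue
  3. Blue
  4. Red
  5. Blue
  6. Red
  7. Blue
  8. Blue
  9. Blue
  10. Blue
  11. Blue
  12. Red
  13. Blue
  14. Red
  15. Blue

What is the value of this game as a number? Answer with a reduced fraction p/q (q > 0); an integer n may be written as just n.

Prefix values for Red Blue Blue Red Blue Red Blue Blue Blue Blue Blue Red Blue Red Blue via {L|R} + simplicity:
step 1: add Red to get R; options L={ · } R={ 0 } ⇒ -1
step 2: add Blue to get RB; options L={ -1 } R={ 0 } ⇒ -1/2
step 3: add Blue to get RBB; options L={ -1,-1/2 } R={ 0 } ⇒ -1/4
step 4: add Red to get RBBR; options L={ -1,-1/2 } R={ -1/4,0 } ⇒ -3/8
step 5: add Blue to get RBBRB; options L={ -1,-1/2,-3/8 } R={ -1/4,0 } ⇒ -5/16
step 6: add Red to get RBBRBR; options L={ -1,-1/2,-3/8 } R={ -5/16,-1/4,0 } ⇒ -11/32
step 7: add Blue to get RBBRBRB; options L={ -1,-1/2,-3/8,-11/32 } R={ -5/16,-1/4,0 } ⇒ -21/64
step 8: add Blue to get RBBRBRBB; options L={ -1,-1/2,-3/8,-11/32,-21/64 } R={ -5/16,-1/4,0 } ⇒ -41/128
step 9: add Blue to get RBBRBRBBB; options L={ -1,-1/2,-3/8,-11/32,-21/64,-41/128 } R={ -5/16,-1/4,0 } ⇒ -81/256
step 10: add Blue to get RBBRBRBBBB; options L={ -1,-1/2,-3/8,-11/32,-21/64,-41/128,-81/256 } R={ -5/16,-1/4,0 } ⇒ -161/512
step 11: add Blue to get RBBRBRBBBBB; options L={ -1,-1/2,-3/8,-11/32,-21/64,-41/128,-81/256,-161/512 } R={ -5/16,-1/4,0 } ⇒ -321/1024
step 12: add Red to get RBBRBRBBBBBR; options L={ -1,-1/2,-3/8,-11/32,-21/64,-41/128,-81/256,-161/512 } R={ -321/1024,-5/16,-1/4,0 } ⇒ -643/2048
step 13: add Blue to get RBBRBRBBBBBRB; options L={ -1,-1/2,-3/8,-11/32,-21/64,-41/128,-81/256,-161/512,-643/2048 } R={ -321/1024,-5/16,-1/4,0 } ⇒ -1285/4096
step 14: add Red to get RBBRBRBBBBBRBR; options L={ -1,-1/2,-3/8,-11/32,-21/64,-41/128,-81/256,-161/512,-643/2048 } R={ -1285/4096,-321/1024,-5/16,-1/4,0 } ⇒ -2571/8192
step 15: add Blue to get RBBRBRBBBBBRBRB; options L={ -1,-1/2,-3/8,-11/32,-21/64,-41/128,-81/256,-161/512,-643/2048,-2571/8192 } R={ -1285/4096,-321/1024,-5/16,-1/4,0 } ⇒ -5141/16384

-5141/16384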